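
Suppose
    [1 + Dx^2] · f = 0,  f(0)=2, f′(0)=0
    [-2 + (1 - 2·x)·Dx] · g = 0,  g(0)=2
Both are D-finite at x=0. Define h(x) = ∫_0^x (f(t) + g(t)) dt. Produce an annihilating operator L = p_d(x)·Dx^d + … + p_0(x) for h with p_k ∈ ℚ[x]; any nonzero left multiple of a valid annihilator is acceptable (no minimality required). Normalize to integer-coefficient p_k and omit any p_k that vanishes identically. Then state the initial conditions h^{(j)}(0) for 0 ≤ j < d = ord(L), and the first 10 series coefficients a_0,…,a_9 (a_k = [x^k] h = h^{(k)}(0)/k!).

L = (-50 + 8·x - 8·x^2)·Dx + (9 - 22·x + 12·x^2 - 8·x^3)·Dx^2 + (-50 + 8·x - 8·x^2)·Dx^3 + (9 - 22·x + 12·x^2 - 8·x^3)·Dx^4  (order 4).
h: a_k = 0, 4, 2, 7/3, 4, 77/12, 32/3, 46079/2520, 32, 10321921/181440, …
ICs: h(0) = 0, h′(0) = 4, h′′(0) = 4, h′′′(0) = 14.

f: a_k = 2, 0, -1, 0, 1/12, 0, -1/360, 0, 1/20160, 0, …
g: a_k = 2, 4, 8, 16, 32, 64, 128, 256, 512, 1024, …
L₀ := lclm(L_f,L_g); ord L₀ ≤ 2+1.
∫: right-multiply L₀ by Dx.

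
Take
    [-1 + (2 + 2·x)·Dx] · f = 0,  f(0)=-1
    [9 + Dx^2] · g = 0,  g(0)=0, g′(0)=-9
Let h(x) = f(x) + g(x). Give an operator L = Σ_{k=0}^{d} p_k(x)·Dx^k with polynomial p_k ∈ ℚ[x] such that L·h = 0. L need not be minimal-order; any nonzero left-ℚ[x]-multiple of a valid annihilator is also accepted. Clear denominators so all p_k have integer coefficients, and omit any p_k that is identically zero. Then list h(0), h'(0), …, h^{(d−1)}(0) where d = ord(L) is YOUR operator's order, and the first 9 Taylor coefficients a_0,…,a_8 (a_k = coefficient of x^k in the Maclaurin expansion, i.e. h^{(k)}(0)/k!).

f: a_k = -1, -1/2, 1/8, -1/16, 5/128, -7/256, 21/1024, -33/2048, 429/32768, …
g: a_k = 0, -9, 0, 27/2, 0, -243/40, 0, 729/560, 0, …
L₀ := lclm(L_f,L_g); ord L₀ ≤ 1+2.
L = (-351 - 648·x - 324·x^2) + (630 + 1926·x + 1944·x^2 + 648·x^3)·Dx + (-39 - 72·x - 36·x^2)·Dx^2 + (70 + 214·x + 216·x^2 + 72·x^3)·Dx^3  (order 3).
h: a_k = -1, -19/2, 1/8, 215/16, 5/128, -7811/1280, 21/1024, 92157/71680, 429/32768, …
ICs: h(0) = -1, h′(0) = -19/2, h′′(0) = 1/4.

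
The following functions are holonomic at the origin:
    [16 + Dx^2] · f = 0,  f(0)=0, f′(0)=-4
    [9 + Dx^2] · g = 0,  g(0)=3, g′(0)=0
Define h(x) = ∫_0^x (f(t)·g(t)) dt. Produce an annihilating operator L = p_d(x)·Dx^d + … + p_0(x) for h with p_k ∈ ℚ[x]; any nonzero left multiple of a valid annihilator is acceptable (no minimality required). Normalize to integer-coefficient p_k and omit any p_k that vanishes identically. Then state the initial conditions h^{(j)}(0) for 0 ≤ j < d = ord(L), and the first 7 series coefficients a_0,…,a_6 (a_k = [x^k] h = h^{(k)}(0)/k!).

L = 49·Dx + 50·Dx^3 + Dx^5  (order 5).
h: a_k = 0, 0, -6, 0, 43/2, 0, -2101/60, …
ICs: h(0) = 0, h′(0) = 0, h′′(0) = -12, h′′′(0) = 0, h′′′′(0) = 516.

f: a_k = 0, -4, 0, 32/3, 0, -128/15, 0, …
g: a_k = 3, 0, -27/2, 0, 81/8, 0, -243/80, …
h₀=f·g: eliminate ⇒ L₀, order ≤ 2·2.
Integrate: L := L₀·Dx.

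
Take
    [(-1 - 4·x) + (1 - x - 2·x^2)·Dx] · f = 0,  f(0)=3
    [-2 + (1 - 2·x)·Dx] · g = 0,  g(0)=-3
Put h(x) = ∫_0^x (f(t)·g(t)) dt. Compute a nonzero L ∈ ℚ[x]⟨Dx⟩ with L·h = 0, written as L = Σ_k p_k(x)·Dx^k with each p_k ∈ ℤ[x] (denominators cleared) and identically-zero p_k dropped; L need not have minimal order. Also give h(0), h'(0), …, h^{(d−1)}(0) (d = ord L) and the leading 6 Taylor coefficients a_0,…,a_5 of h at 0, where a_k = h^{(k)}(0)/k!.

L = (3 + 6·x)·Dx + (-1 + x + 2·x^2)·Dx^2  (order 2).
h: a_k = 0, -9, -27/2, -27, -207/4, -513/5, …
ICs: h(0) = 0, h′(0) = -9.

f: a_k = 3, 3, 9, 15, 33, 63, …
g: a_k = -3, -6, -12, -24, -48, -96, …
L₀ := L_f ⊗_s L_g (sym. prod.), ord ≤ 1.
h=∫₀ˣh₀: take L = L₀·Dx.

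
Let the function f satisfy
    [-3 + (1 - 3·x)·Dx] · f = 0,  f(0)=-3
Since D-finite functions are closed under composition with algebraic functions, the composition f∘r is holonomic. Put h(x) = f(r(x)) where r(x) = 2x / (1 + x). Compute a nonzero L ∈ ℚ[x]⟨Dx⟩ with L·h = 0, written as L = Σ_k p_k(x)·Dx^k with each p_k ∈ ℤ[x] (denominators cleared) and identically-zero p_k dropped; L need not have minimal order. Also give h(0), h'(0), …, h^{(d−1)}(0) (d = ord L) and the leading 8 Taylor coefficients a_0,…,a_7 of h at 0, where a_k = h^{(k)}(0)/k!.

f: a_k = -3, -9, -27, -81, -243, -729, -2187, -6561, …
h₀=f(r): pull back L_f along r ⇒ L₀.
L = 6 + (-1 + 4·x + 5·x^2)·Dx  (order 1).
h: a_k = -3, -18, -90, -450, -2250, -11250, -56250, -281250, …
ICs: h(0) = -3.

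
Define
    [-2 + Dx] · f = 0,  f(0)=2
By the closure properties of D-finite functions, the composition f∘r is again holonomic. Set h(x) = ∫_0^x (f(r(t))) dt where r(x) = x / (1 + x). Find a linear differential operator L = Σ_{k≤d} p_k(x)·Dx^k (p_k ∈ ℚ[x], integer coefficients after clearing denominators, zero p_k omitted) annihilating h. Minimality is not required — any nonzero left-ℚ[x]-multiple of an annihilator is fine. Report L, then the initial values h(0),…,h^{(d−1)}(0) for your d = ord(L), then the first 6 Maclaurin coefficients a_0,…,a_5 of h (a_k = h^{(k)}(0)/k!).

f: a_k = 2, 4, 4, 8/3, 4/3, 8/15, …
h₀=f(r): pull back L_f along r ⇒ L₀.
Integrate: L := L₀·Dx.
L = -2·Dx + (1 + 2·x + x^2)·Dx^2  (order 2).
h: a_k = 0, 2, 2, 0, -1/3, 4/15, …
ICs: h(0) = 0, h′(0) = 2.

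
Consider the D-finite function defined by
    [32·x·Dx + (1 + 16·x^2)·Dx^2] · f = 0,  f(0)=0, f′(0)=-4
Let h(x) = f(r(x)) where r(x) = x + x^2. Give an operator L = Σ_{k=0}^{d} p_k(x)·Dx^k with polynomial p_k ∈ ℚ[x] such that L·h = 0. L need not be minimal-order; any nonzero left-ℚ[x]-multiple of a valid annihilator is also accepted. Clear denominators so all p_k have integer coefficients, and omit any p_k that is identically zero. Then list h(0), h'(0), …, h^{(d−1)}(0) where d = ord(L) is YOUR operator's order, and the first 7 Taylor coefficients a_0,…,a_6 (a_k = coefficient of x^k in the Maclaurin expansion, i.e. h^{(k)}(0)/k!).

L = (-2 + 32·x + 128·x^2 + 192·x^3 + 96·x^4)·Dx + (1 + 2·x + 16·x^2 + 64·x^3 + 80·x^4 + 32·x^5)·Dx^2  (order 2).
h: a_k = 0, -4, -4, 64/3, 64, -704/5, -3008/3, …
ICs: h(0) = 0, h′(0) = -4.

f: a_k = 0, -4, 0, 64/3, 0, -1024/5, 0, …
Substitute x→r, Dx→(1/r')Dx; clear ⇒ L₀.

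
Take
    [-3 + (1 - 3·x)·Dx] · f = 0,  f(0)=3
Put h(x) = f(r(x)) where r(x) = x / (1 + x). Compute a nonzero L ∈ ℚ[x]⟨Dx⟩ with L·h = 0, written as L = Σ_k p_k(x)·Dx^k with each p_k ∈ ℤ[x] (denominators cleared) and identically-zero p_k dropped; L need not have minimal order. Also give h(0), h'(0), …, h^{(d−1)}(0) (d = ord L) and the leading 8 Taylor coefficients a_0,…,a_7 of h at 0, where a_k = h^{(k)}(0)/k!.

f: a_k = 3, 9, 27, 81, 243, 729, 2187, 6561, …
L₀ from L_f via x↦r, Dx↦r'^{-1}Dx.
L = 3 + (-1 + x + 2·x^2)·Dx  (order 1).
h: a_k = 3, 9, 18, 36, 72, 144, 288, 576, …
ICs: h(0) = 3.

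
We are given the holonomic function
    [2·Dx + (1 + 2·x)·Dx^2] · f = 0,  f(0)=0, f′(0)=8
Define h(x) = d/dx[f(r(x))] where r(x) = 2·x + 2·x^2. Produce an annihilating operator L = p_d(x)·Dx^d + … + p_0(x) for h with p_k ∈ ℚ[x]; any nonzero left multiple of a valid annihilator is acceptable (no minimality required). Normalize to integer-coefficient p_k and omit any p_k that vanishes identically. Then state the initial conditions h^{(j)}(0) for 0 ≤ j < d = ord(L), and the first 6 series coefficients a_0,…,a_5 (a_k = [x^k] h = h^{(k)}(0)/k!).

f: a_k = 0, 8, -8, 32/3, -16, 128/5, …
L₀ from L_f via x↦r, Dx↦r'^{-1}Dx.
h=h₀': d/dx-closure on L₀ ⇒ L.
L = 2 + (1 + 2·x)·Dx  (order 1).
h: a_k = 16, -32, 64, -128, 256, -512, …
ICs: h(0) = 16.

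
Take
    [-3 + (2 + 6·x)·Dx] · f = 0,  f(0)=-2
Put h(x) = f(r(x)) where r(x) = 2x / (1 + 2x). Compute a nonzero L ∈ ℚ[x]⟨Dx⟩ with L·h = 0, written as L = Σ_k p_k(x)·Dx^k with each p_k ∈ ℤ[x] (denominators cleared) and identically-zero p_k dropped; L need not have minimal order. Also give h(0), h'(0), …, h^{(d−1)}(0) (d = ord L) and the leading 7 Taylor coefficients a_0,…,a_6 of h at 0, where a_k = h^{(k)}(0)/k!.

L = -3 + (1 + 10·x + 16·x^2)·Dx  (order 1).
h: a_k = -2, -6, 21, -87, 1677/4, -9069/4, 106305/8, …
ICs: h(0) = -2.

f: a_k = -2, -3, 9/4, -27/8, 405/64, -1701/128, 15309/512, …
L₀ from L_f via x↦r, Dx↦r'^{-1}Dx.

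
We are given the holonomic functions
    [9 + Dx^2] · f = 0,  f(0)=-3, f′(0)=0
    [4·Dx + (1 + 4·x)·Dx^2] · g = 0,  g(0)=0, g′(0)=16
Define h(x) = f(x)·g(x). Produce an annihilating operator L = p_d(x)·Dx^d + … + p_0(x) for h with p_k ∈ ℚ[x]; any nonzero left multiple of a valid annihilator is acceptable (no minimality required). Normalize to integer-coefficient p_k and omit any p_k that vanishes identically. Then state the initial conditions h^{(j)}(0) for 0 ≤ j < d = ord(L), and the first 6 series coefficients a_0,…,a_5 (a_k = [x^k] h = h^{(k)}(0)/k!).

L = (-2043 - 1296·x + 44064·x^2 + 186624·x^3 + 186624·x^4) + (72 + 5472·x + 31104·x^2 + 41472·x^3)·Dx + (-182 + 864·x + 12096·x^2 + 41472·x^3 + 41472·x^4)·Dx^2 + (8 + 608·x + 3456·x^2 + 4608·x^3)·Dx^3 + (5 + 112·x + 800·x^2 + 2304·x^3 + 2304·x^4)·Dx^4  (order 4).
h: a_k = 0, -48, 96, -40, 336, -7338/5, …
ICs: h(0) = 0, h′(0) = -48, h′′(0) = 192, h′′′(0) = -240.

f: a_k = -3, 0, 27/2, 0, -81/8, 0, …
g: a_k = 0, 16, -32, 256/3, -256, 4096/5, …
L₀ := L_f ⊗_s L_g (sym. prod.), ord ≤ 4.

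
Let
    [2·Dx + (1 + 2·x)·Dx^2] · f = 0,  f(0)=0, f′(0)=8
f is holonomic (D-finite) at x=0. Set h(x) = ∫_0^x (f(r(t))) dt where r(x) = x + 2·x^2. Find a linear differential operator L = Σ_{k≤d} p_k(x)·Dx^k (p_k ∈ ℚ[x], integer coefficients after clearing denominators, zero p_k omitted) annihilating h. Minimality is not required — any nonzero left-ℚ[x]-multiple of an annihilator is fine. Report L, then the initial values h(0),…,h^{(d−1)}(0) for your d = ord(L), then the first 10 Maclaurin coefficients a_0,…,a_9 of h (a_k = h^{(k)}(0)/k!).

f: a_k = 0, 8, -8, 32/3, -16, 128/5, -128/3, 512/7, -128, 2048/9, …
h₀=f(r): pull back L_f along r ⇒ L₀.
h=∫₀ˣh₀: take L = L₀·Dx.
L = (-2 + 8·x + 16·x^2)·Dx^2 + (1 + 6·x + 12·x^2 + 16·x^3)·Dx^3  (order 3).
h: a_k = 0, 0, 4, 8/3, -16/3, 16/5, 64/15, -256/21, 64/7, 128/9, …
ICs: h(0) = 0, h′(0) = 0, h′′(0) = 8.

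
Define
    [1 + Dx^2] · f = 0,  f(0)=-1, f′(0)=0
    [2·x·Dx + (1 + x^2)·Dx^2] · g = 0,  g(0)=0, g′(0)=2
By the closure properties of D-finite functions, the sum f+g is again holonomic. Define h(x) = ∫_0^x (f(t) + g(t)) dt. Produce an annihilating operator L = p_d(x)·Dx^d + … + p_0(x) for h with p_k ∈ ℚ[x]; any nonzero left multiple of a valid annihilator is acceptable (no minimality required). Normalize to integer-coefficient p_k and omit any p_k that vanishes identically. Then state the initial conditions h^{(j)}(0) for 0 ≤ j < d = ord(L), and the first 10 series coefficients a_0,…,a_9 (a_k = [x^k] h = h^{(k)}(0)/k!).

f: a_k = -1, 0, 1/2, 0, -1/24, 0, 1/720, 0, -1/40320, 0, …
g: a_k = 0, 2, 0, -2/3, 0, 2/5, 0, -2/7, 0, 2/9, …
Sum ⇒ L₀ = lclm(L_f,L_g) in ℚ(x)⟨Dx⟩.
Integrate: L := L₀·Dx.
L = (-22·x + 28·x^3 + 2·x^5)·Dx^2 + (-1 + 7·x^2 + 9·x^4 + x^6)·Dx^3 + (-22·x + 28·x^3 + 2·x^5)·Dx^4 + (-1 + 7·x^2 + 9·x^4 + x^6)·Dx^5  (order 5).
h: a_k = 0, -1, 1, 1/6, -1/6, -1/120, 1/15, 1/5040, -1/28, -1/362880, …
ICs: h(0) = 0, h′(0) = -1, h′′(0) = 2, h′′′(0) = 1, h′′′′(0) = -4.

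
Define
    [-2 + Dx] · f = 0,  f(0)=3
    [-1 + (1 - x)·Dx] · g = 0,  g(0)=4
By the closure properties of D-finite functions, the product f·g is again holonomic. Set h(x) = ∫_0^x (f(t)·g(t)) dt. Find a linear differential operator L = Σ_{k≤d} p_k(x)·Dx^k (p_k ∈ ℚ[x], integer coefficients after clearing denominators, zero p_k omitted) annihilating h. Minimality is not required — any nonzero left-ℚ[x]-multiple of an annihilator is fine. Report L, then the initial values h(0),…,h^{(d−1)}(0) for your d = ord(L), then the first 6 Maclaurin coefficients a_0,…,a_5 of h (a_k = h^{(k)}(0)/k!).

L = (3 - 2·x)·Dx + (-1 + x)·Dx^2  (order 2).
h: a_k = 0, 12, 18, 20, 19, 84/5, …
ICs: h(0) = 0, h′(0) = 12.

f: a_k = 3, 6, 6, 4, 2, 4/5, …
g: a_k = 4, 4, 4, 4, 4, 4, …
Product ⇒ symmetric product L₀, ord ≤ 1.
Integrate: L := L₀·Dx.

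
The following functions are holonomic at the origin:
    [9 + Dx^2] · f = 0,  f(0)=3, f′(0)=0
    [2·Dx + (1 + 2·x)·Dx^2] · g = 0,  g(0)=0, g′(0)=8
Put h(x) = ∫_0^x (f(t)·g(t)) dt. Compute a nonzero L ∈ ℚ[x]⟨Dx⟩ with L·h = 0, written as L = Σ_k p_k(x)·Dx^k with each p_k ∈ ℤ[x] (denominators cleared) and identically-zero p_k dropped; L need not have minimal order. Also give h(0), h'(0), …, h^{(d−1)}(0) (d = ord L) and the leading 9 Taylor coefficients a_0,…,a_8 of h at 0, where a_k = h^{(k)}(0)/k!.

f: a_k = 3, 0, -27/2, 0, 81/8, 0, -243/80, 0, 2187/4480, …
g: a_k = 0, 8, -8, 32/3, -16, 128/5, -128/3, 512/7, -128, …
f·g: L₀ = L_f ⊗_s L_g, ord ≤ 2·2.
Integrate: L := L₀·Dx.
L = (63 + 1053·x + 3969·x^2 + 5832·x^3 + 2916·x^4)·Dx + (63 + 450·x + 972·x^2 + 648·x^3)·Dx^2 + (25 + 270·x + 918·x^2 + 1296·x^3 + 648·x^4)·Dx^3 + (7 + 50·x + 108·x^2 + 72·x^3)·Dx^4 + (2 + 17·x + 53·x^2 + 72·x^3 + 36·x^4)·Dx^5  (order 5).
h: a_k = 0, 0, 12, -8, -19, 12, 23/10, 1, -2973/560, …
ICs: h(0) = 0, h′(0) = 0, h′′(0) = 24, h′′′(0) = -48, h′′′′(0) = -456.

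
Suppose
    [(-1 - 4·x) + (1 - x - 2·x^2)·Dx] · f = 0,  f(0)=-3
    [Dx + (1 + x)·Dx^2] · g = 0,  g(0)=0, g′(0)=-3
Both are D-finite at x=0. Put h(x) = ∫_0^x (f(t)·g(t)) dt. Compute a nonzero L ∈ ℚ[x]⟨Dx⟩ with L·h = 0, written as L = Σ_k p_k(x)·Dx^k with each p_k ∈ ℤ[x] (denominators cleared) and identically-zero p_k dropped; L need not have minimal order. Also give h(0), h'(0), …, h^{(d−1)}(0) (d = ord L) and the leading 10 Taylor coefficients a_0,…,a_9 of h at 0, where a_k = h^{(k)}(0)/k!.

f: a_k = -3, -3, -9, -15, -33, -63, -129, -255, -513, -1023, …
g: a_k = 0, -3, 3/2, -1, 3/4, -3/5, 1/2, -3/7, 3/8, -1/3, …
Sym-product of L_f,L_g gives L₀ (≤ ord 2).
h=∫h₀ ⇒ L = L₀·Dx.
L = (5 + 8·x)·Dx + (1 + 11·x + 10·x^2)·Dx^2 + (-1 + 3·x^2 + 2·x^3)·Dx^3  (order 3).
h: a_k = 0, 0, 9/2, 3/2, 51/8, 129/20, 567/40, 423/20, 44721/1120, 3823/56, …
ICs: h(0) = 0, h′(0) = 0, h′′(0) = 9.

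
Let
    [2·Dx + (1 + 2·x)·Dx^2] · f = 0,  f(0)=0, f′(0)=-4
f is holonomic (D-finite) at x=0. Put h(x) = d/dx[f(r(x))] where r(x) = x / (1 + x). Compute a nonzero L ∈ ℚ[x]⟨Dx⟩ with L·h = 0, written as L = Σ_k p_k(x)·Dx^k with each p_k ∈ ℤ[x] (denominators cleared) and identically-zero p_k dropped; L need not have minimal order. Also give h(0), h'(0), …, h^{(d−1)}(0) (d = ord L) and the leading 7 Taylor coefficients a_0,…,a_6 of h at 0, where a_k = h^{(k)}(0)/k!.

L = (4 + 6·x) + (1 + 4·x + 3·x^2)·Dx  (order 1).
h: a_k = -4, 16, -52, 160, -484, 1456, -4372, …
ICs: h(0) = -4.

f: a_k = 0, -4, 4, -16/3, 8, -64/5, 64/3, …
Change of var in L_f (x↦r) gives L₀.
Differentiate: ansatz ord ≤ ord L₀ ⇒ L.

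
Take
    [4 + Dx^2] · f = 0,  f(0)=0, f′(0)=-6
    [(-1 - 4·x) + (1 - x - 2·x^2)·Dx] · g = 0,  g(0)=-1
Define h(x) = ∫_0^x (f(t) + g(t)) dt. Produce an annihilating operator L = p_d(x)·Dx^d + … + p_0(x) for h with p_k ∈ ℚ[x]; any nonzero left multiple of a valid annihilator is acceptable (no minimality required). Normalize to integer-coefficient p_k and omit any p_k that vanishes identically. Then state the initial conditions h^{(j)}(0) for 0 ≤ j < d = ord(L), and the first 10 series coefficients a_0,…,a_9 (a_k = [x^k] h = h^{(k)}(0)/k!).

f: a_k = 0, -6, 0, 4, 0, -4/5, 0, 8/105, 0, -4/945, …
g: a_k = -1, -1, -3, -5, -11, -21, -43, -85, -171, -341, …
Weyl lclm of L_f,L_g ⇒ L₀ (ord ≤ 3).
Integrate: L := L₀·Dx.
L = (-68 - 304·x - 200·x^2 - 320·x^3 - 160·x^4 - 128·x^5)·Dx + (20 - 12·x - 24·x^2 - 8·x^3 - 48·x^4 - 96·x^5 - 64·x^6)·Dx^2 + (-17 - 76·x - 50·x^2 - 80·x^3 - 40·x^4 - 32·x^5)·Dx^3 + (5 - 3·x - 6·x^2 - 2·x^3 - 12·x^4 - 24·x^5 - 16·x^6)·Dx^4  (order 4).
h: a_k = 0, -1, -7/2, -1, -1/4, -11/5, -109/30, -43/7, -8917/840, -19, …
ICs: h(0) = 0, h′(0) = -1, h′′(0) = -7, h′′′(0) = -6.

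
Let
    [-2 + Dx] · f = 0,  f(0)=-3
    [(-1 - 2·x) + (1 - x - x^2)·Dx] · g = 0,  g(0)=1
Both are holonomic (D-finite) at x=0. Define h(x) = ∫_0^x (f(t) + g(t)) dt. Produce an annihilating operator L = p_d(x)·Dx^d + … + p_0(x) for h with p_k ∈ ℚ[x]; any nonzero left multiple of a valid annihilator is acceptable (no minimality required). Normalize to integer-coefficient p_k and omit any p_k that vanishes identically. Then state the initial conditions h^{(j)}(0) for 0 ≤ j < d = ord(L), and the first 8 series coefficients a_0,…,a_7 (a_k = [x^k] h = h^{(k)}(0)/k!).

L = (4 + 8·x + 24·x^2 + 8·x^3)·Dx + (-14·x - 10·x^2 + 8·x^3 + 4·x^4)·Dx^2 + (-1 + 5·x - x^2 - 6·x^3 - 2·x^4)·Dx^3  (order 3).
h: a_k = 0, -2, -5/2, -4/3, -1/4, 3/5, 6/5, 191/105, …
ICs: h(0) = 0, h′(0) = -2, h′′(0) = -5.

f: a_k = -3, -6, -6, -4, -2, -4/5, -4/15, -8/105, …
g: a_k = 1, 1, 2, 3, 5, 8, 13, 21, …
L₀ := lclm(L_f,L_g); ord L₀ ≤ 1+1.
h=∫h₀ ⇒ L = L₀·Dx.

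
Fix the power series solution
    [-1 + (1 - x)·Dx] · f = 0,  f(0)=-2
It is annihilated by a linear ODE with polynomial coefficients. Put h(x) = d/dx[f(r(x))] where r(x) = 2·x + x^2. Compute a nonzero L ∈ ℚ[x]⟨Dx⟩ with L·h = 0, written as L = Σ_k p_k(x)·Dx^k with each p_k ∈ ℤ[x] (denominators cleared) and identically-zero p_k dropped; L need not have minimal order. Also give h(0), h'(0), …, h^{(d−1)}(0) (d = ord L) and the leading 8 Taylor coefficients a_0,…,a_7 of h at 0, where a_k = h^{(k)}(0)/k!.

f: a_k = -2, -2, -2, -2, -2, -2, -2, -2, …
L₀ from L_f via x↦r, Dx↦r'^{-1}Dx.
Derive L from L₀ (diff closure).
L = (5 + 6·x + 3·x^2) + (-1 + x + 3·x^2 + x^3)·Dx  (order 1).
h: a_k = -4, -20, -72, -232, -700, -2028, -5712, -15760, …
ICs: h(0) = -4.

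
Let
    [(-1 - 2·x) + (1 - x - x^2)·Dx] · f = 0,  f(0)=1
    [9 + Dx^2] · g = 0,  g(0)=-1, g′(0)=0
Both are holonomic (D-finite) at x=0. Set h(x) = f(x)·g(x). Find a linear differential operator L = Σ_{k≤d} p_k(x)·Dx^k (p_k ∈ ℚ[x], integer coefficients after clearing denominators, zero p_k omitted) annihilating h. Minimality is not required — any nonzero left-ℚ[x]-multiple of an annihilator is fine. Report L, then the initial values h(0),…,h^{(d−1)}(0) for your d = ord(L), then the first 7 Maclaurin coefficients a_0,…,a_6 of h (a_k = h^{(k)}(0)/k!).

L = (-7 + 9·x + 9·x^2) + (2 + 4·x)·Dx + (-1 + x + x^2)·Dx^2  (order 2).
h: a_k = -1, -1, 5/2, 3/2, 5/8, 17/8, 301/80, …
ICs: h(0) = -1, h′(0) = -1.

f: a_k = 1, 1, 2, 3, 5, 8, 13, …
g: a_k = -1, 0, 9/2, 0, -27/8, 0, 81/80, …
Product ⇒ symmetric product L₀, ord ≤ 2.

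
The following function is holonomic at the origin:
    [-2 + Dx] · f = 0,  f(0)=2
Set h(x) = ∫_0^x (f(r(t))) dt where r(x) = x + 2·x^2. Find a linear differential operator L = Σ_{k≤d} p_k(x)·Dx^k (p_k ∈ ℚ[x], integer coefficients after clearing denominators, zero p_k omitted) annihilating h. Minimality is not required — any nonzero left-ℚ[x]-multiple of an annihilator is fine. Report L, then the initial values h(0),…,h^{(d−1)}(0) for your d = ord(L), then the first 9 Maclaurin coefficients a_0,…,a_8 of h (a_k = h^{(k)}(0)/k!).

L = (-2 - 8·x)·Dx + Dx^2  (order 2).
h: a_k = 0, 2, 2, 4, 14/3, 20/3, 36/5, 2648/315, 2606/315, …
ICs: h(0) = 0, h′(0) = 2.

f: a_k = 2, 4, 4, 8/3, 4/3, 8/15, 8/45, 16/315, 4/315, …
Substitute x→r, Dx→(1/r')Dx; clear ⇒ L₀.
∫: right-multiply L₀ by Dx.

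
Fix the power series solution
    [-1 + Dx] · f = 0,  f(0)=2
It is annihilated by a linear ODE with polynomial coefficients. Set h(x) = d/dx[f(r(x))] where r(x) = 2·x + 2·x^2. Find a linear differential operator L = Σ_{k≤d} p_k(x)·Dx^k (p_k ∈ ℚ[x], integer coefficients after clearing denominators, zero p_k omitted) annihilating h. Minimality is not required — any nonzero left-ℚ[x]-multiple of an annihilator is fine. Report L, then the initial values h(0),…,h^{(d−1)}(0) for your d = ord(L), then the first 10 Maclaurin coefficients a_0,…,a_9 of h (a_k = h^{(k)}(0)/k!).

f: a_k = 2, 2, 1, 1/3, 1/12, 1/60, 1/360, 1/2520, 1/20160, 1/181440, …
Change of var in L_f (x↦r) gives L₀.
h=h₀': d/dx-closure on L₀ ⇒ L.
L = (4 + 8·x + 8·x^2) + (-1 - 2·x)·Dx  (order 1).
h: a_k = 4, 16, 32, 160/3, 208/3, 1216/15, 3712/45, 24448/315, 4192/63, 151936/2835, …
ICs: h(0) = 4.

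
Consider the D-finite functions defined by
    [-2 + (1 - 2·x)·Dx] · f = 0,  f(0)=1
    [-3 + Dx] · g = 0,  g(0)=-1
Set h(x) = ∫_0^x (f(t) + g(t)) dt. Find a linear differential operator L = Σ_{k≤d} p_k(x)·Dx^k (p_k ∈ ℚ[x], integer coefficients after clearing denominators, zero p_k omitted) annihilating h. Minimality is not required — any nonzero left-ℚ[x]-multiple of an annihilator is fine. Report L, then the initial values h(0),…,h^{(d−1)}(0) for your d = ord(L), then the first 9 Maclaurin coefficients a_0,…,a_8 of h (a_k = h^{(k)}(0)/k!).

L = (-6 - 36·x)·Dx + (-1 + 36·x - 36·x^2)·Dx^2 + (1 - 8·x + 12·x^2)·Dx^3  (order 3).
h: a_k = 0, 0, -1/2, -1/6, 7/8, 101/40, 1199/240, 5039/560, 71437/4480, …
ICs: h(0) = 0, h′(0) = 0, h′′(0) = -1.

f: a_k = 1, 2, 4, 8, 16, 32, 64, 128, 256, …
g: a_k = -1, -3, -9/2, -9/2, -27/8, -81/40, -81/80, -243/560, -729/4480, …
Weyl lclm of L_f,L_g ⇒ L₀ (ord ≤ 2).
h=∫h₀ ⇒ L = L₀·Dx.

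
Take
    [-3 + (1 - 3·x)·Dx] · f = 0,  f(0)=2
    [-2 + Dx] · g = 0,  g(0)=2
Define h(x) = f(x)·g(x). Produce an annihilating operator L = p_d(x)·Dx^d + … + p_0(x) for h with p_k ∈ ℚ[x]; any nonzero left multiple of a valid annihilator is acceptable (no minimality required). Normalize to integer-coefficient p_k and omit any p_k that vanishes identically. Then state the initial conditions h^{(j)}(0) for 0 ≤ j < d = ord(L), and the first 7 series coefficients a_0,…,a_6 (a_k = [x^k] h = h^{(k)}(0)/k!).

f: a_k = 2, 6, 18, 54, 162, 486, 1458, …
g: a_k = 2, 4, 4, 8/3, 4/3, 8/15, 8/45, …
Product ⇒ symmetric product L₀, ord ≤ 1.
L = (5 - 6·x) + (-1 + 3·x)·Dx  (order 1).
h: a_k = 4, 20, 68, 628/3, 1892/3, 28396/15, 51116/9, …
ICs: h(0) = 4.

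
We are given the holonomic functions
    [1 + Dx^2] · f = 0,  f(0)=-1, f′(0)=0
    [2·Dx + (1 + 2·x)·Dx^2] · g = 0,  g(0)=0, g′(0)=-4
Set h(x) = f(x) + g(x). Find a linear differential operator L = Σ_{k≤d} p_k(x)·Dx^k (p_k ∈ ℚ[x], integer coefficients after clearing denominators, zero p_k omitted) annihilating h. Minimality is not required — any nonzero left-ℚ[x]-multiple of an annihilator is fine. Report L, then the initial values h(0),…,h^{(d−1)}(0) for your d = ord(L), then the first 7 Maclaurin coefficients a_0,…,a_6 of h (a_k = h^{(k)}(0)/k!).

L = (50 + 8·x + 8·x^2)·Dx + (9 + 22·x + 12·x^2 + 8·x^3)·Dx^2 + (50 + 8·x + 8·x^2)·Dx^3 + (9 + 22·x + 12·x^2 + 8·x^3)·Dx^4  (order 4).
h: a_k = -1, -4, 9/2, -16/3, 191/24, -64/5, 15361/720, …
ICs: h(0) = -1, h′(0) = -4, h′′(0) = 9, h′′′(0) = -32.

f: a_k = -1, 0, 1/2, 0, -1/24, 0, 1/720, …
g: a_k = 0, -4, 4, -16/3, 8, -64/5, 64/3, …
h₀=f+g: left-lcm gives L₀, ord ≤ 4.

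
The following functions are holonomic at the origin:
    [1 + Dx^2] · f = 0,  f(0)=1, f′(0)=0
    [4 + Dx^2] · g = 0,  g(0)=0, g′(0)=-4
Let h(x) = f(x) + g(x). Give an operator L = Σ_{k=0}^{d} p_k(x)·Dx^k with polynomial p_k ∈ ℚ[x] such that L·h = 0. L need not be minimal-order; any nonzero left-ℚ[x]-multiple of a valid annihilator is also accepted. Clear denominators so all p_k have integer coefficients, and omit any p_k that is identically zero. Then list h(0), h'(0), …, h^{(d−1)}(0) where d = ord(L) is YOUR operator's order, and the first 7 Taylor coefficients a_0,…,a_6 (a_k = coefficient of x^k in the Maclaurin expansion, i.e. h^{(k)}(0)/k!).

L = 4 + 5·Dx^2 + Dx^4  (order 4).
h: a_k = 1, -4, -1/2, 8/3, 1/24, -8/15, -1/720, …
ICs: h(0) = 1, h′(0) = -4, h′′(0) = -1, h′′′(0) = 16.

f: a_k = 1, 0, -1/2, 0, 1/24, 0, -1/720, …
g: a_k = 0, -4, 0, 8/3, 0, -8/15, 0, …
Sum ⇒ L₀ = lclm(L_f,L_g) in ℚ(x)⟨Dx⟩.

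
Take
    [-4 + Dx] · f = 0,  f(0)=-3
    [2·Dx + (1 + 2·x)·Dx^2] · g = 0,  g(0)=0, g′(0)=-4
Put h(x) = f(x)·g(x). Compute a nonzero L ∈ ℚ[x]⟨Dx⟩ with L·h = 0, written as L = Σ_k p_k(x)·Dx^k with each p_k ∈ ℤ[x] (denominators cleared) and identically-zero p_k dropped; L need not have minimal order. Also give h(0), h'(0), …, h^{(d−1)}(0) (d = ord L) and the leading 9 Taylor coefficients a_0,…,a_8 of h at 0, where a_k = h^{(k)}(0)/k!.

f: a_k = -3, -12, -24, -32, -32, -128/5, -256/15, -1024/105, -512/105, …
g: a_k = 0, -4, 4, -16/3, 8, -64/5, 64/3, -256/7, 64, …
h₀=f·g: eliminate ⇒ L₀, order ≤ 1·2.
L = (8 + 32·x) + (-6 - 16·x)·Dx + (1 + 2·x)·Dx^2  (order 2).
h: a_k = 0, 12, 36, 64, 72, 352/5, 128/3, 4352/105, -64/15, …
ICs: h(0) = 0, h′(0) = 12.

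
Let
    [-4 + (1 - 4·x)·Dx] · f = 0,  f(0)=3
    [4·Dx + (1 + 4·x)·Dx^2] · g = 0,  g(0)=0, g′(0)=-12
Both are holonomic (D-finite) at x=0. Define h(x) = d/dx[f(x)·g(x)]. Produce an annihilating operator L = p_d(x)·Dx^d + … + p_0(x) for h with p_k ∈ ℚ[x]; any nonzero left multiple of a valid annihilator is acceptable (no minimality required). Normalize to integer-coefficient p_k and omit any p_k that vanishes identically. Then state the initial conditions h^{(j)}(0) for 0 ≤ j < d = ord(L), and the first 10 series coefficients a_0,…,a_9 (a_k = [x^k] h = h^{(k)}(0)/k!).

f: a_k = 3, 12, 48, 192, 768, 3072, 12288, 49152, 196608, 786432, …
g: a_k = 0, -12, 24, -64, 192, -3072/5, 2048, -49152/7, 24576, -262144/3, …
Sym-product of L_f,L_g gives L₀ (≤ ord 2).
h=h₀': d/dx-closure on L₀ ⇒ L.
L = 64 + (4 + 80·x)·Dx + (-1 + 16·x^2)·Dx^2  (order 2).
h: a_k = -36, -144, -1440, -5376, -36096, -681984/5, -3919872/5, -104792064/35, -554139648/35, -426508288/7, …
ICs: h(0) = -36, h′(0) = -144.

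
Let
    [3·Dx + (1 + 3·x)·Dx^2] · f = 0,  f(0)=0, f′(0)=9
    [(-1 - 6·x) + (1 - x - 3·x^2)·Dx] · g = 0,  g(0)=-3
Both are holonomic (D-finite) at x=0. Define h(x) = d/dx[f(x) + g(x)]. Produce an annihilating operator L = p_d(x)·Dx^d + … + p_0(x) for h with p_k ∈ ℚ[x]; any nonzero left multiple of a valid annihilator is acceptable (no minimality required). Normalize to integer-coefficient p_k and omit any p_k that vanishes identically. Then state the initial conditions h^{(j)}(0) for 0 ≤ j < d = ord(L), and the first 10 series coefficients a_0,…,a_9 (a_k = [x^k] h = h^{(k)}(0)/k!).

L = (-270 - 1422·x - 3780·x^2 - 2916·x^3 - 2916·x^4) + (-24 - 468·x - 2736·x^2 - 5616·x^3 - 5994·x^4 - 4860·x^5)·Dx + (11 + 79·x + 129·x^2 - 171·x^3 - 783·x^4 - 1377·x^5 - 972·x^6)·Dx^2  (order 2).
h: a_k = 6, -51, 18, -471, 129, -3933, 2004, -31875, 27756, -257637, …
ICs: h(0) = 6, h′(0) = -51.

f: a_k = 0, 9, -27/2, 27, -243/4, 729/5, -729/2, 6561/7, -19683/8, 6561, …
g: a_k = -3, -3, -12, -21, -57, -120, -291, -651, -1524, -3477, …
Sum ⇒ L₀ = lclm(L_f,L_g) in ℚ(x)⟨Dx⟩.
h₀' ⇒ L via d/dx closure of L₀.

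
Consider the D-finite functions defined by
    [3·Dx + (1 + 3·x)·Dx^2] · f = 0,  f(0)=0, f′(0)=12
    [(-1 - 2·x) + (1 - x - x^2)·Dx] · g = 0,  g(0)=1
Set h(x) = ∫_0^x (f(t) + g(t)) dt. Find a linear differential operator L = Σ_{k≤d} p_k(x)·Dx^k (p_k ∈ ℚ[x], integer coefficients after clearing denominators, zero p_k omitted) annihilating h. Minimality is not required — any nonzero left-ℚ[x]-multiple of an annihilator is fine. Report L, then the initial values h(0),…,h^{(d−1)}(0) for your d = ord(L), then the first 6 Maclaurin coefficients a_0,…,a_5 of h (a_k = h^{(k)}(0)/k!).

f: a_k = 0, 12, -18, 36, -81, 972/5, …
g: a_k = 1, 1, 2, 3, 5, 8, …
Sum ⇒ L₀ = lclm(L_f,L_g) in ℚ(x)⟨Dx⟩.
∫: right-multiply L₀ by Dx.
L = (-126 - 342·x - 468·x^2 - 180·x^3 - 108·x^4)·Dx^2 + (-156·x - 576·x^2 - 672·x^3 - 378·x^4 - 180·x^5)·Dx^3 + (7 + 35·x + 29·x^2 - 63·x^3 - 99·x^4 - 93·x^5 - 36·x^6)·Dx^4  (order 4).
h: a_k = 0, 1, 13/2, -16/3, 39/4, -76/5, …
ICs: h(0) = 0, h′(0) = 1, h′′(0) = 13, h′′′(0) = -32.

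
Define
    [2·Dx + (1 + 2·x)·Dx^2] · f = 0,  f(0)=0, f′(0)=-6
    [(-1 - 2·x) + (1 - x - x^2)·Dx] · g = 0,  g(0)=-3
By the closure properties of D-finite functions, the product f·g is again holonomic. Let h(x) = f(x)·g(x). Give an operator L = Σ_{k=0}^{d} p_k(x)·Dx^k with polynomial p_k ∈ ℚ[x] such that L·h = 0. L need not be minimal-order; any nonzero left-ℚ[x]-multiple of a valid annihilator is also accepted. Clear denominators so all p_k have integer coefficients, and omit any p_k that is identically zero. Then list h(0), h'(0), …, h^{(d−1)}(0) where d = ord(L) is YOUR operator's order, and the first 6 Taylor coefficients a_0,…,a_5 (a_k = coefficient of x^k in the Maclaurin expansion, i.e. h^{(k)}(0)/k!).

L = (4 + 8·x) + (10·x + 10·x^2)·Dx + (-1 - x + 3·x^2 + 2·x^3)·Dx^2  (order 2).
h: a_k = 0, 18, 0, 42, 6, 528/5, …
ICs: h(0) = 0, h′(0) = 18.

f: a_k = 0, -6, 6, -8, 12, -96/5, …
g: a_k = -3, -3, -6, -9, -15, -24, …
Sym-product of L_f,L_g gives L₀ (≤ ord 2).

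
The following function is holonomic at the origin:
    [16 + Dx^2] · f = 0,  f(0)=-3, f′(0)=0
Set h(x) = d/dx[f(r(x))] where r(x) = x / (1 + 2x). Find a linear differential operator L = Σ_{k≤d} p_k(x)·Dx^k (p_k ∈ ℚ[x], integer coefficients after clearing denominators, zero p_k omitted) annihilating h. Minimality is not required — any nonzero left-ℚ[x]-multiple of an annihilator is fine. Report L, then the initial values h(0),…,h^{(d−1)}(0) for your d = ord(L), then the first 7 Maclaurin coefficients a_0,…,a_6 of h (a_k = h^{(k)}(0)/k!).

f: a_k = -3, 0, 24, 0, -32, 0, 256/15, …
h₀=f(r): pull back L_f along r ⇒ L₀.
Derive L from L₀ (diff closure).
L = (40 + 96·x + 96·x^2) + (12 + 72·x + 144·x^2 + 96·x^3)·Dx + (1 + 8·x + 24·x^2 + 32·x^3 + 16·x^4)·Dx^2  (order 2).
h: a_k = 0, 48, -288, 1024, -2560, 19712/5, 10752/5, …
ICs: h(0) = 0, h′(0) = 48.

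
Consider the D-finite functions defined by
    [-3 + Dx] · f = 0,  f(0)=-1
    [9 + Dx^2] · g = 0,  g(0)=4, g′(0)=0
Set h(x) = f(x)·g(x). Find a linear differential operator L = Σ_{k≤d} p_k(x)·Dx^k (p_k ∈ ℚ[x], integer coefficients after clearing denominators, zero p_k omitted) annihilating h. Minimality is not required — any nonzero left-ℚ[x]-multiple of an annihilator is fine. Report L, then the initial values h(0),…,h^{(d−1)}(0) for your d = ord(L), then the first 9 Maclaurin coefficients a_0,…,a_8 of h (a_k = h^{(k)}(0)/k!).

L = 18 - 6·Dx + Dx^2  (order 2).
h: a_k = -4, -12, 0, 36, 54, 162/5, 0, -486/35, -729/70, …
ICs: h(0) = -4, h′(0) = -12.

f: a_k = -1, -3, -9/2, -9/2, -27/8, -81/40, -81/80, -243/560, -729/4480, …
g: a_k = 4, 0, -18, 0, 27/2, 0, -81/20, 0, 729/1120, …
f·g: L₀ = L_f ⊗_s L_g, ord ≤ 1·2.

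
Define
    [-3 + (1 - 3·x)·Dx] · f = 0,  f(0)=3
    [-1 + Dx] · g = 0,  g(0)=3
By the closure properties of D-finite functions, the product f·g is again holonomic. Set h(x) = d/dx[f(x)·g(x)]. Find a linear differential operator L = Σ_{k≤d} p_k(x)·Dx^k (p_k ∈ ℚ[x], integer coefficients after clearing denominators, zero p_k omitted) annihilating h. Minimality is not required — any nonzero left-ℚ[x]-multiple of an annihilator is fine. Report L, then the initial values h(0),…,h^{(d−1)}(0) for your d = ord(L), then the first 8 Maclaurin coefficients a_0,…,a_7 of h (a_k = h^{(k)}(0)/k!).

f: a_k = 3, 9, 27, 81, 243, 729, 2187, 6561, …
g: a_k = 3, 3, 3/2, 1/2, 1/8, 1/40, 1/240, 1/1680, …
h₀=f·g: eliminate ⇒ L₀, order ≤ 1·1.
Derive L from L₀ (diff closure).
L = (25 - 24·x + 9·x^2) + (-4 + 15·x - 9·x^2)·Dx  (order 1).
h: a_k = 36, 225, 1017, 8139/2, 15261, 2197587/40, 1538311/8, 369194641/560, …
ICs: h(0) = 36.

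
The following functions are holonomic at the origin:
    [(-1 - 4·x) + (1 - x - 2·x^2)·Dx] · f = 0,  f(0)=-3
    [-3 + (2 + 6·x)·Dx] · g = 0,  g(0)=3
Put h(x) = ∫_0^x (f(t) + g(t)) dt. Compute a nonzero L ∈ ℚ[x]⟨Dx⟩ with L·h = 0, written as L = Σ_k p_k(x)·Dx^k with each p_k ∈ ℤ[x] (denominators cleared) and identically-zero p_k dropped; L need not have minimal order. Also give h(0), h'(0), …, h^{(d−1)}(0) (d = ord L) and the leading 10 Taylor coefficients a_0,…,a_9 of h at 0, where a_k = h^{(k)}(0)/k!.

f: a_k = -3, -3, -9, -15, -33, -63, -129, -255, -513, -1023, …
g: a_k = 3, 9/2, -27/8, 81/16, -1215/128, 5103/256, -45927/1024, 216513/2048, -8444007/32768, 42220035/65536, …
Sum ⇒ L₀ = lclm(L_f,L_g) in ℚ(x)⟨Dx⟩.
h=∫₀ˣh₀: take L = L₀·Dx.
L = (-45 - 207·x - 306·x^2 - 360·x^3)·Dx + (33 + 174·x + 573·x^2 + 1044·x^3 + 900·x^4)·Dx^2 + (2 - 30·x - 138·x^2 + 38·x^3 + 504·x^4 + 360·x^5)·Dx^3  (order 3).
h: a_k = 0, 0, 3/4, -33/8, -159/64, -5439/640, -3675/512, -178023/7168, -305727/16384, -2805999/32768, …
ICs: h(0) = 0, h′(0) = 0, h′′(0) = 3/2.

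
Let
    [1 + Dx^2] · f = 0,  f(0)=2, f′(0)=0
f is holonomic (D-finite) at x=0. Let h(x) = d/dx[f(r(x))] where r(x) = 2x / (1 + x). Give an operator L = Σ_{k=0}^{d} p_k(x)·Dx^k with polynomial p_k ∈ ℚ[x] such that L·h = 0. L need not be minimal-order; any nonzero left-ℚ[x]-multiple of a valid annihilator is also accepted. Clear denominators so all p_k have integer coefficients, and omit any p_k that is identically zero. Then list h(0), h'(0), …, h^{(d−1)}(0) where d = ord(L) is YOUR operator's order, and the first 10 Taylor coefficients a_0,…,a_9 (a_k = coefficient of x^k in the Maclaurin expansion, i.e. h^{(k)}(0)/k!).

L = (10 + 12·x + 6·x^2) + (6 + 18·x + 18·x^2 + 6·x^3)·Dx + (1 + 4·x + 6·x^2 + 4·x^3 + x^4)·Dx^2  (order 2).
h: a_k = 0, -8, 24, -128/3, 160/3, -616/15, -56/5, 37664/315, -10336/35, 1532504/2835, …
ICs: h(0) = 0, h′(0) = -8.

f: a_k = 2, 0, -1, 0, 1/12, 0, -1/360, 0, 1/20160, 0, …
f∘r: x↦r, Dx↦Dx/r' in L_f ⇒ L₀.
h=h₀': d/dx-closure on L₀ ⇒ L.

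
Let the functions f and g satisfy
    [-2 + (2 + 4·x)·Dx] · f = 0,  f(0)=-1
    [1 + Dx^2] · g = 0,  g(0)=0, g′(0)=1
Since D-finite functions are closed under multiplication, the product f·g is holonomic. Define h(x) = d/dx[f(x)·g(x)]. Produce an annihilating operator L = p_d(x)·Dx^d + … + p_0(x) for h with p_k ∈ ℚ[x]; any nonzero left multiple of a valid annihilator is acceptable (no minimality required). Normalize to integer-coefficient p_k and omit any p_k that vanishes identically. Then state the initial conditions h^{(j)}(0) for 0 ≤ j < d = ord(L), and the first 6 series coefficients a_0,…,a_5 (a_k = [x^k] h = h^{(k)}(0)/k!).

f: a_k = -1, -1, 1/2, -1/2, 5/8, -7/8, …
g: a_k = 0, 1, 0, -1/6, 0, 1/120, …
Sym-product of L_f,L_g gives L₀ (≤ ord 2).
Derive L from L₀ (diff closure).
L = (2 + 12·x + 16·x^2 + 8·x^3 + 4·x^4) + (1 - 6·x^2 - 4·x^3)·Dx + (1 + 5·x + 9·x^2 + 8·x^3 + 4·x^4)·Dx^2  (order 2).
h: a_k = -1, -2, 2, -4/3, 8/3, -24/5, …
ICs: h(0) = -1, h′(0) = -2.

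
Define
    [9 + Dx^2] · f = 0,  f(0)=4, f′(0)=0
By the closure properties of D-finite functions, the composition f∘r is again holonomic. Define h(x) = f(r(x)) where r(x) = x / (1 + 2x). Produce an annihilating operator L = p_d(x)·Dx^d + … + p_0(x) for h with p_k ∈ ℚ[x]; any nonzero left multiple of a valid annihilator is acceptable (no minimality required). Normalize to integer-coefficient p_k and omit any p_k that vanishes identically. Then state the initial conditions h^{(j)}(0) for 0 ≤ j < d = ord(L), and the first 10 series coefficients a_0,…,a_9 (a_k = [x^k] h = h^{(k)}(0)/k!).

f: a_k = 4, 0, -18, 0, 27/2, 0, -81/20, 0, 729/1120, 0, …
Change of var in L_f (x↦r) gives L₀.
L = 9 + (4 + 24·x + 48·x^2 + 32·x^3)·Dx + (1 + 8·x + 24·x^2 + 32·x^3 + 16·x^4)·Dx^2  (order 2).
h: a_k = 4, 0, -18, 72, -405/2, 468, -18081/20, 6723/5, -188955/224, -276921/70, …
ICs: h(0) = 4, h′(0) = 0.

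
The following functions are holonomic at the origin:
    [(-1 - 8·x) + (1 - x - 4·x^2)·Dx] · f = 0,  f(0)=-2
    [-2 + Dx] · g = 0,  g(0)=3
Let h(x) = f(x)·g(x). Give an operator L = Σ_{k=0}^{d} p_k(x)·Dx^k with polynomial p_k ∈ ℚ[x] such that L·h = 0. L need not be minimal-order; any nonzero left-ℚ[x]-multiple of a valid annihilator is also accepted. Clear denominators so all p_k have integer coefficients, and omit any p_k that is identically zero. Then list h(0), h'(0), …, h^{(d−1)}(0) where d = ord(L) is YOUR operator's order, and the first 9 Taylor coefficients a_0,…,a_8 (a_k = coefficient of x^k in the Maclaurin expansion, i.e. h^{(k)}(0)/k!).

L = (3 + 6·x - 8·x^2) + (-1 + x + 4·x^2)·Dx  (order 1).
h: a_k = -6, -18, -54, -134, -354, -4458/5, -34622/15, -205614/35, -528754/35, …
ICs: h(0) = -6.

f: a_k = -2, -2, -10, -18, -58, -130, -362, -882, -2330, …
g: a_k = 3, 6, 6, 4, 2, 4/5, 4/15, 8/105, 2/105, …
h₀=f·g: eliminate ⇒ L₀, order ≤ 1·1.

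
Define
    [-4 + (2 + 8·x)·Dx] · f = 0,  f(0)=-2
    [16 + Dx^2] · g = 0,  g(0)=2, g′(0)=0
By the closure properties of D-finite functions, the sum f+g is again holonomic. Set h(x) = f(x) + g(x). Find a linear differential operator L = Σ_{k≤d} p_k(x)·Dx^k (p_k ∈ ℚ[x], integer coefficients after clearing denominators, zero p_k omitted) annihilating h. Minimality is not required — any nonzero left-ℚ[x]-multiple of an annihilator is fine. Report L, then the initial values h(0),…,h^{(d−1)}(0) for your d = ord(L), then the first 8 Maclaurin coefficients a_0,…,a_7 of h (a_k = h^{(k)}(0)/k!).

f: a_k = -2, -4, 4, -8, 20, -56, 168, -528, …
g: a_k = 2, 0, -16, 0, 64/3, 0, -512/45, 0, …
Sum ⇒ L₀ = lclm(L_f,L_g) in ℚ(x)⟨Dx⟩.
L = (-224 - 1024·x - 2048·x^2) + (48 + 704·x + 3072·x^2 + 4096·x^3)·Dx + (-14 - 64·x - 128·x^2)·Dx^2 + (3 + 44·x + 192·x^2 + 256·x^3)·Dx^3  (order 3).
h: a_k = 0, -4, -12, -8, 124/3, -56, 7048/45, -528, …
ICs: h(0) = 0, h′(0) = -4, h′′(0) = -24.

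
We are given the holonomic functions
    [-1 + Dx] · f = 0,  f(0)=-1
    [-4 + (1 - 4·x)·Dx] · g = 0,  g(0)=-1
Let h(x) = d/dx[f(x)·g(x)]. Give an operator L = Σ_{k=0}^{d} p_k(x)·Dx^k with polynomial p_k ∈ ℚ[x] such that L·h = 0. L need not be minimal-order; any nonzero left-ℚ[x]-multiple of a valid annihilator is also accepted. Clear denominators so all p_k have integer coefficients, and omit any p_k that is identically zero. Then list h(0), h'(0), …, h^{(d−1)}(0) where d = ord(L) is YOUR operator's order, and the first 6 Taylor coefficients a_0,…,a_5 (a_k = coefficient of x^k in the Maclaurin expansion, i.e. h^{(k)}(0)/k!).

L = (41 - 40·x + 16·x^2) + (-5 + 24·x - 16·x^2)·Dx  (order 1).
h: a_k = 5, 41, 493/2, 7889/6, 157781/24, 757349/24, …
ICs: h(0) = 5.

f: a_k = -1, -1, -1/2, -1/6, -1/24, -1/120, …
g: a_k = -1, -4, -16, -64, -256, -1024, …
Product ⇒ symmetric product L₀, ord ≤ 1.
h=h₀': d/dx-closure on L₀ ⇒ L.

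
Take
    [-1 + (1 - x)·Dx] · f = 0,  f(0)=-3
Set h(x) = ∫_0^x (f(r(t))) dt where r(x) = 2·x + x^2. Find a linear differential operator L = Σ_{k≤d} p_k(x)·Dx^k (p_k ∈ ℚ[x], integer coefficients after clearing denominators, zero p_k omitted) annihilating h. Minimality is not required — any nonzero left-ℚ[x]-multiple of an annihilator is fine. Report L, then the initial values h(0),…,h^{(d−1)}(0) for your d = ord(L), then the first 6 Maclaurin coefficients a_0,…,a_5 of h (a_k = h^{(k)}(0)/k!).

f: a_k = -3, -3, -3, -3, -3, -3, …
f∘r: x↦r, Dx↦Dx/r' in L_f ⇒ L₀.
h=∫h₀ ⇒ L = L₀·Dx.
L = (2 + 2·x)·Dx + (-1 + 2·x + x^2)·Dx^2  (order 2).
h: a_k = 0, -3, -3, -5, -9, -87/5, …
ICs: h(0) = 0, h′(0) = -3.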